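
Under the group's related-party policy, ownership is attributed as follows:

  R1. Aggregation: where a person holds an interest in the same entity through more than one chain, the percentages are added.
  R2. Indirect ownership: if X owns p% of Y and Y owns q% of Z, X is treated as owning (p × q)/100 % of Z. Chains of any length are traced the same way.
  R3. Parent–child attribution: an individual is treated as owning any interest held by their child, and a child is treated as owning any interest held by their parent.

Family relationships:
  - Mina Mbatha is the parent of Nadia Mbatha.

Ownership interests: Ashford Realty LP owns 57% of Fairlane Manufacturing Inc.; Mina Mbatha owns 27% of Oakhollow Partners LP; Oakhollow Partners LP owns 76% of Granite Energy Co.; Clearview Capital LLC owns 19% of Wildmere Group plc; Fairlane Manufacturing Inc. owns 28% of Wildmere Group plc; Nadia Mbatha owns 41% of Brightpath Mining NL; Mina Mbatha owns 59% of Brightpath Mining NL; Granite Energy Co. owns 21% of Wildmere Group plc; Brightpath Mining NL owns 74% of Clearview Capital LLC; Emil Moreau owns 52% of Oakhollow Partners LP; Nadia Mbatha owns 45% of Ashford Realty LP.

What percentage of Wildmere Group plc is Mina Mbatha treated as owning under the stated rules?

By parent–child attribution (R3), Mina Mbatha is treated as also owning Nadia Mbatha's interest in Brightpath Mining NL, giving 59% + 41% = 100%.
By parent–child attribution (R3), Mina Mbatha is treated as owning Nadia Mbatha's 45% interest in Ashford Realty LP.
Chain via Brightpath Mining NL → Clearview Capital LLC (R2): 100% × 74% × 19% = 14.06% of Wildmere Group plc.
Chain via Oakhollow Partners LP → Granite Energy Co. (R2): 27% × 76% × 21% = 4.3092% of Wildmere Group plc.
Chain via Ashford Realty LP → Fairlane Manufacturing Inc. (R2): 45% × 57% × 28% = 7.182% of Wildmere Group plc.
Aggregating (R1): 14.06% + 4.3092% + 7.182% = 25.5512%.

25.5512%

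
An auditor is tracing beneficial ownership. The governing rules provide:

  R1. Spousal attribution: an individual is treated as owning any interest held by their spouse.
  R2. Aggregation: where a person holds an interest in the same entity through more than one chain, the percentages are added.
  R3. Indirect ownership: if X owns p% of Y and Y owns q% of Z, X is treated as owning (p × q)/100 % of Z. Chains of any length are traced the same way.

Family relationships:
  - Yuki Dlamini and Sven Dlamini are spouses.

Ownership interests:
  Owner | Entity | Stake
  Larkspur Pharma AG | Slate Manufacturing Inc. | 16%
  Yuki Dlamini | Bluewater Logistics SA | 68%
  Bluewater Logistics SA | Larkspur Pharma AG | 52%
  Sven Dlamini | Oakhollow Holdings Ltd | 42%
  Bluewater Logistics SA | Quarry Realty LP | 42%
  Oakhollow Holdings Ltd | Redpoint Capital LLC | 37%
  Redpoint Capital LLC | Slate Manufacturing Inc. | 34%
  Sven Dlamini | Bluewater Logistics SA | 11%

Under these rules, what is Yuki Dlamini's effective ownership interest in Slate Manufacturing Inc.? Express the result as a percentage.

By spousal attribution (R1), Yuki Dlamini is treated as also owning Sven Dlamini's interest in Bluewater Logistics SA, giving 68% + 11% = 79%.
By spousal attribution (R1), Yuki Dlamini is treated as owning Sven Dlamini's 42% interest in Oakhollow Holdings Ltd.
Chain via Bluewater Logistics SA → Larkspur Pharma AG (R3): 79% × 52% × 16% = 6.5728% of Slate Manufacturing Inc.
Chain via Oakhollow Holdings Ltd → Redpoint Capital LLC (R3): 42% × 37% × 34% = 5.2836% of Slate Manufacturing Inc.
Aggregating (R2): 6.5728% + 5.2836% = 11.8564%.

11.8564%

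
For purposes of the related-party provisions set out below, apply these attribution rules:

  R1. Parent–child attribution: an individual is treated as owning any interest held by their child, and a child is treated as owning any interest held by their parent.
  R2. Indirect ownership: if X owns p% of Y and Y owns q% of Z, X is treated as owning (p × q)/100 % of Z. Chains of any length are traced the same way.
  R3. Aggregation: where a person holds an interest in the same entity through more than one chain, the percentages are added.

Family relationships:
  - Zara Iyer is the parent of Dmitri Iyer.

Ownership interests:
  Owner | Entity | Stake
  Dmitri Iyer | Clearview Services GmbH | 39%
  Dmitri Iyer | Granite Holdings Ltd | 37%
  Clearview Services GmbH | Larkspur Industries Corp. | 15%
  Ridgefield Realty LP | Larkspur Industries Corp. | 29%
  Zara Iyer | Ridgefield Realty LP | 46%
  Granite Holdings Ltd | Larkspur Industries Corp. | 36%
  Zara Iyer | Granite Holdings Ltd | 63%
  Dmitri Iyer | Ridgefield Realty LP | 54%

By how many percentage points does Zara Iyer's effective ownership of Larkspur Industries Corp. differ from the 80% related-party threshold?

9.15

By parent–child attribution (R1), Zara Iyer is treated as also owning Dmitri Iyer's interest in Granite Holdings Ltd, giving 63% + 37% = 100%.
By parent–child attribution (R1), Zara Iyer is treated as also owning Dmitri Iyer's interest in Ridgefield Realty LP, giving 46% + 54% = 100%.
By parent–child attribution (R1), Zara Iyer is treated as owning Dmitri Iyer's 39% interest in Clearview Services GmbH.
Chain via Granite Holdings Ltd (R2): 100% × 36% = 36% of Larkspur Industries Corp.
Chain via Ridgefield Realty LP (R2): 100% × 29% = 29% of Larkspur Industries Corp.
Chain via Clearview Services GmbH (R2): 39% × 15% = 5.85% of Larkspur Industries Corp.
Aggregating (R3): 36% + 29% + 5.85% = 70.85%.
70.85% falls short of the 80% threshold by 9.15 percentage points.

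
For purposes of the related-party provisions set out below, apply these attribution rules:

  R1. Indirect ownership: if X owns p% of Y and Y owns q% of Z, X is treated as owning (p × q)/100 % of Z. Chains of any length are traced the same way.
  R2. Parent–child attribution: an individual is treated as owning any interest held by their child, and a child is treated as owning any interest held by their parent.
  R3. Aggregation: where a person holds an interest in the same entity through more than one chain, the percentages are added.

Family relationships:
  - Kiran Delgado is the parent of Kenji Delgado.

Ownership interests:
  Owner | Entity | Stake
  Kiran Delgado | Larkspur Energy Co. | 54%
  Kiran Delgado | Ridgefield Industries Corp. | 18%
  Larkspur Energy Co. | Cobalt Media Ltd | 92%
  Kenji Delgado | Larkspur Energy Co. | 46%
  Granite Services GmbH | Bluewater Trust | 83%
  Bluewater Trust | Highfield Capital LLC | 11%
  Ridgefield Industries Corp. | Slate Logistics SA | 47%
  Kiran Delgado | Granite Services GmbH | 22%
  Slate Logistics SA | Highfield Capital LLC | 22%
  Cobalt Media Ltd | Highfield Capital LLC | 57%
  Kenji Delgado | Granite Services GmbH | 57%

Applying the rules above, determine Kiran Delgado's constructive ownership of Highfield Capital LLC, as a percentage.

61.5139%

By parent–child attribution (R2), Kiran Delgado is treated as also owning Kenji Delgado's interest in Granite Services GmbH, giving 22% + 57% = 79%.
By parent–child attribution (R2), Kiran Delgado is treated as also owning Kenji Delgado's interest in Larkspur Energy Co, giving 54% + 46% = 100%.
Chain via Ridgefield Industries Corp. → Slate Logistics SA (R1): 18% × 47% × 22% = 1.8612% of Highfield Capital LLC.
Chain via Granite Services GmbH → Bluewater Trust (R1): 79% × 83% × 11% = 7.2127% of Highfield Capital LLC.
Chain via Larkspur Energy Co. → Cobalt Media Ltd (R1): 100% × 92% × 57% = 52.44% of Highfield Capital LLC.
Aggregating (R3): 1.8612% + 7.2127% + 52.44% = 61.5139%.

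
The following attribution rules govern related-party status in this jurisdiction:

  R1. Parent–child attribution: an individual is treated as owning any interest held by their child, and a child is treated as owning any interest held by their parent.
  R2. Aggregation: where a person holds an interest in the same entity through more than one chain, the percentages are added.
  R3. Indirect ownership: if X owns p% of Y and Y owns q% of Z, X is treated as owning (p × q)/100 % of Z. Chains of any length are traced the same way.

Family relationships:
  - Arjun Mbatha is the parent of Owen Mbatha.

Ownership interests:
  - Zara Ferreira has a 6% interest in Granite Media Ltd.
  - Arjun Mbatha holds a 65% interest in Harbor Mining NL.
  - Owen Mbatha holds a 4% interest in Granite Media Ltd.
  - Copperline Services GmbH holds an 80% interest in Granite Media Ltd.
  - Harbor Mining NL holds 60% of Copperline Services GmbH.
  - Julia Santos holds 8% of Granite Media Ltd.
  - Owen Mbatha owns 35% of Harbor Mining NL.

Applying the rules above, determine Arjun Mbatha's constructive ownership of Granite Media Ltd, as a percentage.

By parent–child attribution (R1), Arjun Mbatha is treated as also owning Owen Mbatha's interest in Harbor Mining NL, giving 65% + 35% = 100%.
By parent–child attribution (R1), Arjun Mbatha is treated as owning Owen Mbatha's 4% interest in Granite Media Ltd.
Chain via Harbor Mining NL → Copperline Services GmbH (R3): 100% × 60% × 80% = 48% of Granite Media Ltd.
Direct interest in Granite Media Ltd: 4%.
Aggregating (R2): 48% + 4% = 52%.

52%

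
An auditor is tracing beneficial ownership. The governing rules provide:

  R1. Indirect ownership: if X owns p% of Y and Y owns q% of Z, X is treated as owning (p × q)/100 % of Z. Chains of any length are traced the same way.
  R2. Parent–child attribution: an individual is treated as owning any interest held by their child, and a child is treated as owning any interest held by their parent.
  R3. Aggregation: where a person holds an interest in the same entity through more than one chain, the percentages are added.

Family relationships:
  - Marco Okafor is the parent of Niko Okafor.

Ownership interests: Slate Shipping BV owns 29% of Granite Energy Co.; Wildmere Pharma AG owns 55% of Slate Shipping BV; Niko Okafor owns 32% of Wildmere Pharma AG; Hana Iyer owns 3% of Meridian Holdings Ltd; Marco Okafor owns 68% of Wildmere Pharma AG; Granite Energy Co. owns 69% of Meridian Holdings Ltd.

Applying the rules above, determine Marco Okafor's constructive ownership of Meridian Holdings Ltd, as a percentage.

11.0055%

By parent–child attribution (R2), Marco Okafor is treated as also owning Niko Okafor's interest in Wildmere Pharma AG, giving 68% + 32% = 100%.
Chain via Wildmere Pharma AG → Slate Shipping BV → Granite Energy Co. (R1): 100% × 55% × 29% × 69% = 11.0055% of Meridian Holdings Ltd.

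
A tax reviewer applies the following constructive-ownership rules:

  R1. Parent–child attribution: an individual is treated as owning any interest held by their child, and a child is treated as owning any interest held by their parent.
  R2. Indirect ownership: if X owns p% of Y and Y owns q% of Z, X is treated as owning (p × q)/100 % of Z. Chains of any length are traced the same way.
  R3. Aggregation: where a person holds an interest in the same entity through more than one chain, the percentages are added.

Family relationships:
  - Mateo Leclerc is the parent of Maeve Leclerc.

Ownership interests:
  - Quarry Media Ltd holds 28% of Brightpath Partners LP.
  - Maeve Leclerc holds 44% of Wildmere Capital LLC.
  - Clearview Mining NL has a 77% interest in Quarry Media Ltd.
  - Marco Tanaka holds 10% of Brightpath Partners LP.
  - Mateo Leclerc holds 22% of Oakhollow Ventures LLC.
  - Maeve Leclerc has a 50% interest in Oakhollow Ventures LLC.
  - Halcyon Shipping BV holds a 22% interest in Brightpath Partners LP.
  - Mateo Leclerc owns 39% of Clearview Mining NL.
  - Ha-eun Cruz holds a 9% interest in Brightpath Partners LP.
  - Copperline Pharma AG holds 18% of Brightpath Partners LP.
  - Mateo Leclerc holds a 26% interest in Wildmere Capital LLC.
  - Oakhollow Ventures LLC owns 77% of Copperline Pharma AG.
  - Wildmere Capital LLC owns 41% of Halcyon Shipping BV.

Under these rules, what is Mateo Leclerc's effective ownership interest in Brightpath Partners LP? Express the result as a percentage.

24.7016%

By parent–child attribution (R1), Mateo Leclerc is treated as also owning Maeve Leclerc's interest in Oakhollow Ventures LLC, giving 22% + 50% = 72%.
By parent–child attribution (R1), Mateo Leclerc is treated as also owning Maeve Leclerc's interest in Wildmere Capital LLC, giving 26% + 44% = 70%.
Chain via Oakhollow Ventures LLC → Copperline Pharma AG (R2): 72% × 77% × 18% = 9.9792% of Brightpath Partners LP.
Chain via Clearview Mining NL → Quarry Media Ltd (R2): 39% × 77% × 28% = 8.4084% of Brightpath Partners LP.
Chain via Wildmere Capital LLC → Halcyon Shipping BV (R2): 70% × 41% × 22% = 6.314% of Brightpath Partners LP.
Aggregating (R3): 9.9792% + 8.4084% + 6.314% = 24.7016%.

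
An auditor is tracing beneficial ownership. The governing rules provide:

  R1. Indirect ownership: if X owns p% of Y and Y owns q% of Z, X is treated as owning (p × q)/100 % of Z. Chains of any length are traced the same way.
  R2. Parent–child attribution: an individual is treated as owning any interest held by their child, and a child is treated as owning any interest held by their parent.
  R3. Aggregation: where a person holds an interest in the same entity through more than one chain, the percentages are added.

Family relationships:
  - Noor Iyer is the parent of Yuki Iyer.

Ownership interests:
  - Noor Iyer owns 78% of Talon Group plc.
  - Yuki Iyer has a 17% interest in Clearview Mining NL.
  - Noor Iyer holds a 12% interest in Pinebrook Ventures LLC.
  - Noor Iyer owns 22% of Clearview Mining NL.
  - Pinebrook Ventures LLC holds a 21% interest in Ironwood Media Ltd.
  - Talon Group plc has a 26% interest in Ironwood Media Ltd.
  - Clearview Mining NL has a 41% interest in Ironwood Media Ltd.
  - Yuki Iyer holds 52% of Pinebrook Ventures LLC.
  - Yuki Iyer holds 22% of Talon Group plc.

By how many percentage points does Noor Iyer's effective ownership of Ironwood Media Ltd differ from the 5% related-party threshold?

50.43

By parent–child attribution (R2), Noor Iyer is treated as also owning Yuki Iyer's interest in Pinebrook Ventures LLC, giving 12% + 52% = 64%.
By parent–child attribution (R2), Noor Iyer is treated as also owning Yuki Iyer's interest in Talon Group plc, giving 78% + 22% = 100%.
By parent–child attribution (R2), Noor Iyer is treated as also owning Yuki Iyer's interest in Clearview Mining NL, giving 22% + 17% = 39%.
Chain via Pinebrook Ventures LLC (R1): 64% × 21% = 13.44% of Ironwood Media Ltd.
Chain via Talon Group plc (R1): 100% × 26% = 26% of Ironwood Media Ltd.
Chain via Clearview Mining NL (R1): 39% × 41% = 15.99% of Ironwood Media Ltd.
Aggregating (R3): 13.44% + 26% + 15.99% = 55.43%.
55.43% exceeds the 5% threshold by 50.43 percentage points.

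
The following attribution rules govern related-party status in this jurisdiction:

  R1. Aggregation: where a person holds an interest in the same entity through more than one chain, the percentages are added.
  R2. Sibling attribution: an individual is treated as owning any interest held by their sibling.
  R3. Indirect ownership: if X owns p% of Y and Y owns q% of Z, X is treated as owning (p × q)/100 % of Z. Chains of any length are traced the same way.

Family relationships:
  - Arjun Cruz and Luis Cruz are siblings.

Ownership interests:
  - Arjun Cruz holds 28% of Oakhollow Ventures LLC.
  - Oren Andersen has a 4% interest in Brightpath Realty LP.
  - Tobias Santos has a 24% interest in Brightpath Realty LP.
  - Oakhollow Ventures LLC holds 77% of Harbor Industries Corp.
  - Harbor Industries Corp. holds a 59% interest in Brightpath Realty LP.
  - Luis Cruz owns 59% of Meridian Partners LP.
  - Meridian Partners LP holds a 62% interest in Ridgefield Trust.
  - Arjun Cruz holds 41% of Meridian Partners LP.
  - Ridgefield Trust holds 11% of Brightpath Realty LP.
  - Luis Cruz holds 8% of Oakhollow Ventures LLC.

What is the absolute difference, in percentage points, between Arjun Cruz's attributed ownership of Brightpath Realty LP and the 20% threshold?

By sibling attribution (R2), Arjun Cruz is treated as also owning Luis Cruz's interest in Oakhollow Ventures LLC, giving 28% + 8% = 36%.
By sibling attribution (R2), Arjun Cruz is treated as also owning Luis Cruz's interest in Meridian Partners LP, giving 41% + 59% = 100%.
Chain via Oakhollow Ventures LLC → Harbor Industries Corp. (R3): 36% × 77% × 59% = 16.3548% of Brightpath Realty LP.
Chain via Meridian Partners LP → Ridgefield Trust (R3): 100% × 62% × 11% = 6.82% of Brightpath Realty LP.
Aggregating (R1): 16.3548% + 6.82% = 23.1748%.
23.1748% exceeds the 20% threshold by 3.1748 percentage points.

3.1748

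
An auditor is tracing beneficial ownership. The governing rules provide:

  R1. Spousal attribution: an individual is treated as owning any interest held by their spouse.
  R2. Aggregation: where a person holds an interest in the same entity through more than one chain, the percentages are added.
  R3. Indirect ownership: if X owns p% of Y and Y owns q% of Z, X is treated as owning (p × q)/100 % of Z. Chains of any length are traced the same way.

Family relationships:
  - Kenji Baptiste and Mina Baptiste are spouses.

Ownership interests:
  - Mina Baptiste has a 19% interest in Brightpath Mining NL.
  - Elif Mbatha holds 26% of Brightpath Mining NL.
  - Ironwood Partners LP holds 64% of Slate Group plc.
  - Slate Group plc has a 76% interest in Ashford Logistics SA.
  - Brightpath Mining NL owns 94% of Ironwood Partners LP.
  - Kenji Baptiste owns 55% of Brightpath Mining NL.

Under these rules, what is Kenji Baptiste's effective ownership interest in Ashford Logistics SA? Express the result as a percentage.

33.833984%

By spousal attribution (R1), Kenji Baptiste is treated as also owning Mina Baptiste's interest in Brightpath Mining NL, giving 55% + 19% = 74%.
Chain via Brightpath Mining NL → Ironwood Partners LP → Slate Group plc (R3): 74% × 94% × 64% × 76% = 33.833984% of Ashford Logistics SA.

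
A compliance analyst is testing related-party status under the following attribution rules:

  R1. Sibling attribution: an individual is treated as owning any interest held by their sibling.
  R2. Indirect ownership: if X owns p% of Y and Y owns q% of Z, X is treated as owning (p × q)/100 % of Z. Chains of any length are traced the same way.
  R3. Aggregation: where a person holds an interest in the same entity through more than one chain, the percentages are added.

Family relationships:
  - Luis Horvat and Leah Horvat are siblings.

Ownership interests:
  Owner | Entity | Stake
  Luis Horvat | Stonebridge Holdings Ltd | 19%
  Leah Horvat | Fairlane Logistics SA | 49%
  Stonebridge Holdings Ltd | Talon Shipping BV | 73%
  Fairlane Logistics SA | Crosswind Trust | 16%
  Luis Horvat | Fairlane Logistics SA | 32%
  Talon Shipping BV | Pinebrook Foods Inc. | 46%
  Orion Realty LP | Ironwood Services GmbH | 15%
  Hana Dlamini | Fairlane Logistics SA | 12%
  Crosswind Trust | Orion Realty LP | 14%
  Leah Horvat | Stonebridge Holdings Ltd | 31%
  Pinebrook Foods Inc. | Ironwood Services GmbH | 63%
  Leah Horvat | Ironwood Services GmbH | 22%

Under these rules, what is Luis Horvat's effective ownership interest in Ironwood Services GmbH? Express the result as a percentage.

32.84986%

By sibling attribution (R1), Luis Horvat is treated as also owning Leah Horvat's interest in Fairlane Logistics SA, giving 32% + 49% = 81%.
By sibling attribution (R1), Luis Horvat is treated as also owning Leah Horvat's interest in Stonebridge Holdings Ltd, giving 19% + 31% = 50%.
By sibling attribution (R1), Luis Horvat is treated as owning Leah Horvat's 22% interest in Ironwood Services GmbH.
Chain via Fairlane Logistics SA → Crosswind Trust → Orion Realty LP (R2): 81% × 16% × 14% × 15% = 0.27216% of Ironwood Services GmbH.
Chain via Stonebridge Holdings Ltd → Talon Shipping BV → Pinebrook Foods Inc. (R2): 50% × 73% × 46% × 63% = 10.5777% of Ironwood Services GmbH.
Direct interest in Ironwood Services GmbH: 22%.
Aggregating (R3): 0.27216% + 10.5777% + 22% = 32.84986%.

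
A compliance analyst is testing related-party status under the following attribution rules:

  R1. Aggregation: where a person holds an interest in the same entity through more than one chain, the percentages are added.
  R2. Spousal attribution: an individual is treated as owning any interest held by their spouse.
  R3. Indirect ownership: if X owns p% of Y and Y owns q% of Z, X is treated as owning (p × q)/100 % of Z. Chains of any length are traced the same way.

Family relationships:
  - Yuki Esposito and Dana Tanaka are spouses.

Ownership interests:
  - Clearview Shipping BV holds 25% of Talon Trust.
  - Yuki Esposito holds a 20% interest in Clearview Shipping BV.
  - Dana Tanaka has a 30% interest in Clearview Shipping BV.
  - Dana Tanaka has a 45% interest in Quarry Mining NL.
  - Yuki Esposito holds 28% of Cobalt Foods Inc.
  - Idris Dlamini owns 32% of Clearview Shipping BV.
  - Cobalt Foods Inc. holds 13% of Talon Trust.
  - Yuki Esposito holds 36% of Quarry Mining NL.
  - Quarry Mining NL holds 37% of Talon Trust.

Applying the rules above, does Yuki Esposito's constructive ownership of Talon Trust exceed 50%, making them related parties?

By spousal attribution (R2), Yuki Esposito is treated as also owning Dana Tanaka's interest in Quarry Mining NL, giving 36% + 45% = 81%.
By spousal attribution (R2), Yuki Esposito is treated as also owning Dana Tanaka's interest in Clearview Shipping BV, giving 20% + 30% = 50%.
Chain via Quarry Mining NL (R3): 81% × 37% = 29.97% of Talon Trust.
Chain via Cobalt Foods Inc. (R3): 28% × 13% = 3.64% of Talon Trust.
Chain via Clearview Shipping BV (R3): 50% × 25% = 12.5% of Talon Trust.
Aggregating (R1): 29.97% + 3.64% + 12.5% = 46.11%.
46.11% does not exceed the 50% threshold, so Yuki is not a related party to Talon Trust.

No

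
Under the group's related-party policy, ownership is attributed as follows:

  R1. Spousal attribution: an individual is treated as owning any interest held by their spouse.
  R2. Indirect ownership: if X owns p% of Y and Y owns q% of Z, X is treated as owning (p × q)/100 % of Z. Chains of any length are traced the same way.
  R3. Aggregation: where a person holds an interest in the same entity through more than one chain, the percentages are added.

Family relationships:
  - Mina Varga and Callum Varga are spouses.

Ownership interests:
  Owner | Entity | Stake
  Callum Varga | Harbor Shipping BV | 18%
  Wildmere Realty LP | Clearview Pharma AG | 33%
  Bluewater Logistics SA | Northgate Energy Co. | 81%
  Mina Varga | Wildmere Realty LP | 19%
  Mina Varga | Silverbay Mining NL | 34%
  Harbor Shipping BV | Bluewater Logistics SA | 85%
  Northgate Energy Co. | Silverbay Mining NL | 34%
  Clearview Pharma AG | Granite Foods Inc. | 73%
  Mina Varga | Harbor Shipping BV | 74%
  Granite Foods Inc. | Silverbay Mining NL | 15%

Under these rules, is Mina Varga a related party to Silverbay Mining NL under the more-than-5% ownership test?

By spousal attribution (R1), Mina Varga is treated as also owning Callum Varga's interest in Harbor Shipping BV, giving 74% + 18% = 92%.
Chain via Wildmere Realty LP → Clearview Pharma AG → Granite Foods Inc. (R2): 19% × 33% × 73% × 15% = 0.686565% of Silverbay Mining NL.
Chain via Harbor Shipping BV → Bluewater Logistics SA → Northgate Energy Co. (R2): 92% × 85% × 81% × 34% = 21.53628% of Silverbay Mining NL.
Direct interest in Silverbay Mining NL: 34%.
Aggregating (R3): 0.686565% + 21.53628% + 34% = 56.222845%.
56.222845% exceeds the 5% threshold, so Mina is a related party to Silverbay Mining NL.

Yes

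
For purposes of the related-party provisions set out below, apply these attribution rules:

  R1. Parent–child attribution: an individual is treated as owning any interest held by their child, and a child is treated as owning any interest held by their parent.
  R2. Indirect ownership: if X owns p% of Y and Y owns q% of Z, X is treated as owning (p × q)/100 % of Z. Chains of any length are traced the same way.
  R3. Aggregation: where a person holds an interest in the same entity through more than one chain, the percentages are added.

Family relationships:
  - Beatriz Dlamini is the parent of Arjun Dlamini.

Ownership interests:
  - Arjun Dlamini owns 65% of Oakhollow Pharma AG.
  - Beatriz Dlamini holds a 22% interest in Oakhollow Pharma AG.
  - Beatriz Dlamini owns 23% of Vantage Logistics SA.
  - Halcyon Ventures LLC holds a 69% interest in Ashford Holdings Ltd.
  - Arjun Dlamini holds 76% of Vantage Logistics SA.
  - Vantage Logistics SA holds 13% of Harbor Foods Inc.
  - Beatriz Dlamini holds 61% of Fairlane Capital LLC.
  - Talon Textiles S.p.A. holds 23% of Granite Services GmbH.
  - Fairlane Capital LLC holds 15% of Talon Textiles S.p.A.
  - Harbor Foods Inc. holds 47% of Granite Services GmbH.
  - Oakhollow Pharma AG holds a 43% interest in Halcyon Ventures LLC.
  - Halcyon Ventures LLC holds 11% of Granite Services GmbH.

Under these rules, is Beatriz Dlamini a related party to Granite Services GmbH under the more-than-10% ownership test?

Yes

By parent–child attribution (R1), Beatriz Dlamini is treated as also owning Arjun Dlamini's interest in Oakhollow Pharma AG, giving 22% + 65% = 87%.
By parent–child attribution (R1), Beatriz Dlamini is treated as also owning Arjun Dlamini's interest in Vantage Logistics SA, giving 23% + 76% = 99%.
Chain via Oakhollow Pharma AG → Halcyon Ventures LLC (R2): 87% × 43% × 11% = 4.1151% of Granite Services GmbH.
Chain via Fairlane Capital LLC → Talon Textiles S.p.A. (R2): 61% × 15% × 23% = 2.1045% of Granite Services GmbH.
Chain via Vantage Logistics SA → Harbor Foods Inc. (R2): 99% × 13% × 47% = 6.0489% of Granite Services GmbH.
Aggregating (R3): 4.1151% + 2.1045% + 6.0489% = 12.2685%.
12.2685% exceeds the 10% threshold, so Beatriz is a related party to Granite Services GmbH.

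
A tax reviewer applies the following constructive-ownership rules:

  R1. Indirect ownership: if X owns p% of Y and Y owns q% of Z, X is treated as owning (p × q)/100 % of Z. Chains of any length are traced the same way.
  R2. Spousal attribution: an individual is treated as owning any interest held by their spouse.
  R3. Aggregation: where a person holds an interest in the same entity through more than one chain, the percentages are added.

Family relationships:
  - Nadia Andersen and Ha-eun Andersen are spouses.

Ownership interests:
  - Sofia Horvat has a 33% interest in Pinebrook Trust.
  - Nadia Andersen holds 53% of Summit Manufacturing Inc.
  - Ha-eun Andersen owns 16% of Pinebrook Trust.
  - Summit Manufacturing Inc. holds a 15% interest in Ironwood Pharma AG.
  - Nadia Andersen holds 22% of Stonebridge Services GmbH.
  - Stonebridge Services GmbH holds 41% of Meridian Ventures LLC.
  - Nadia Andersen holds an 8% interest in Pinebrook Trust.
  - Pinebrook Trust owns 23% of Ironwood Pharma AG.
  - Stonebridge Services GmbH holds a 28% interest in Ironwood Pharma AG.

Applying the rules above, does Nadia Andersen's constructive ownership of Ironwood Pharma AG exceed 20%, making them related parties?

By spousal attribution (R2), Nadia Andersen is treated as also owning Ha-eun Andersen's interest in Pinebrook Trust, giving 8% + 16% = 24%.
Chain via Stonebridge Services GmbH (R1): 22% × 28% = 6.16% of Ironwood Pharma AG.
Chain via Summit Manufacturing Inc. (R1): 53% × 15% = 7.95% of Ironwood Pharma AG.
Chain via Pinebrook Trust (R1): 24% × 23% = 5.52% of Ironwood Pharma AG.
Aggregating (R3): 6.16% + 7.95% + 5.52% = 19.63%.
19.63% does not exceed the 20% threshold, so Nadia is not a related party to Ironwood Pharma AG.

No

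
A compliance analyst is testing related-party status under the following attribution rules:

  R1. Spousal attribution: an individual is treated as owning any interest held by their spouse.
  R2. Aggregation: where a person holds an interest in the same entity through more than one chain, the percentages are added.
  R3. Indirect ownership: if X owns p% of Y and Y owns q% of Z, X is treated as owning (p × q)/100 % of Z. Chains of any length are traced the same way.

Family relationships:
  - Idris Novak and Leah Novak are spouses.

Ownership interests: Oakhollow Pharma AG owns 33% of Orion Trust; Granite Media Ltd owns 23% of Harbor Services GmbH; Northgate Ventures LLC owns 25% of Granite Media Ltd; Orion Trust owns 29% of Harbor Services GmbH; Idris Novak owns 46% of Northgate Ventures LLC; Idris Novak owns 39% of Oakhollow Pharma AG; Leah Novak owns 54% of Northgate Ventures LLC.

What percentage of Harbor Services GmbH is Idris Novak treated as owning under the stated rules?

By spousal attribution (R1), Idris Novak is treated as also owning Leah Novak's interest in Northgate Ventures LLC, giving 46% + 54% = 100%.
Chain via Northgate Ventures LLC → Granite Media Ltd (R3): 100% × 25% × 23% = 5.75% of Harbor Services GmbH.
Chain via Oakhollow Pharma AG → Orion Trust (R3): 39% × 33% × 29% = 3.7323% of Harbor Services GmbH.
Aggregating (R2): 5.75% + 3.7323% = 9.4823%.

9.4823%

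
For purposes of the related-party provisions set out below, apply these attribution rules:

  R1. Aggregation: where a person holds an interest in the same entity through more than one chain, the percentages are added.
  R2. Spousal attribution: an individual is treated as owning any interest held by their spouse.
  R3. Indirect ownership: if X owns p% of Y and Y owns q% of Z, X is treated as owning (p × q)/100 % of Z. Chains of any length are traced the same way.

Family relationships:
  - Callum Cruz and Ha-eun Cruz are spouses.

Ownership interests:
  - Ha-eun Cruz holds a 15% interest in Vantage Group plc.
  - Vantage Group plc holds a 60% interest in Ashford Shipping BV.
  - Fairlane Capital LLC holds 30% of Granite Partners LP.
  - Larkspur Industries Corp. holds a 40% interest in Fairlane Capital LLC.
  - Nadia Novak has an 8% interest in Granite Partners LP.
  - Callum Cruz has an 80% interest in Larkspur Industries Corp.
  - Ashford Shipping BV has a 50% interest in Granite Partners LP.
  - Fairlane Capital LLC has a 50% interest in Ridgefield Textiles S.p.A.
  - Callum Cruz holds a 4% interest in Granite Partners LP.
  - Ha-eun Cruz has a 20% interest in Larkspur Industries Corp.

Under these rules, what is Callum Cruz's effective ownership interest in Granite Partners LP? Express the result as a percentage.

20.5%

By spousal attribution (R2), Callum Cruz is treated as also owning Ha-eun Cruz's interest in Larkspur Industries Corp, giving 80% + 20% = 100%.
By spousal attribution (R2), Callum Cruz is treated as owning Ha-eun Cruz's 15% interest in Vantage Group plc.
Chain via Larkspur Industries Corp. → Fairlane Capital LLC (R3): 100% × 40% × 30% = 12% of Granite Partners LP.
Direct interest in Granite Partners LP: 4%.
Chain via Vantage Group plc → Ashford Shipping BV (R3): 15% × 60% × 50% = 4.5% of Granite Partners LP.
Aggregating (R1): 12% + 4% + 4.5% = 20.5%.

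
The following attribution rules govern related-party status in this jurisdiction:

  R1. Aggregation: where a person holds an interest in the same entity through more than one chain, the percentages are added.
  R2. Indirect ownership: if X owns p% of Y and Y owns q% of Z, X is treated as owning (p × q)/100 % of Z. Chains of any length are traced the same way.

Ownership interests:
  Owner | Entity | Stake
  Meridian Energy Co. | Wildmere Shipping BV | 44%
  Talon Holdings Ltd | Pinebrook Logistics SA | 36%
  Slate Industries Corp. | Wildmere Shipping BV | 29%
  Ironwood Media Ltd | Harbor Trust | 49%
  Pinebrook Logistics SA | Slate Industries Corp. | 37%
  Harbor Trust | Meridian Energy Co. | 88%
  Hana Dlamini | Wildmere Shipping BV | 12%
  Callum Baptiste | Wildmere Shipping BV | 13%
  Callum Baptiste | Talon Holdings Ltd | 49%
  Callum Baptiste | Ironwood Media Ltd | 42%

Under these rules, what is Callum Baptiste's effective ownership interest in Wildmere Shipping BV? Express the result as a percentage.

22.861348%

Chain via Ironwood Media Ltd → Harbor Trust → Meridian Energy Co. (R2): 42% × 49% × 88% × 44% = 7.968576% of Wildmere Shipping BV.
Chain via Talon Holdings Ltd → Pinebrook Logistics SA → Slate Industries Corp. (R2): 49% × 36% × 37% × 29% = 1.892772% of Wildmere Shipping BV.
Direct interest in Wildmere Shipping BV: 13%.
Aggregating (R1): 7.968576% + 1.892772% + 13% = 22.861348%.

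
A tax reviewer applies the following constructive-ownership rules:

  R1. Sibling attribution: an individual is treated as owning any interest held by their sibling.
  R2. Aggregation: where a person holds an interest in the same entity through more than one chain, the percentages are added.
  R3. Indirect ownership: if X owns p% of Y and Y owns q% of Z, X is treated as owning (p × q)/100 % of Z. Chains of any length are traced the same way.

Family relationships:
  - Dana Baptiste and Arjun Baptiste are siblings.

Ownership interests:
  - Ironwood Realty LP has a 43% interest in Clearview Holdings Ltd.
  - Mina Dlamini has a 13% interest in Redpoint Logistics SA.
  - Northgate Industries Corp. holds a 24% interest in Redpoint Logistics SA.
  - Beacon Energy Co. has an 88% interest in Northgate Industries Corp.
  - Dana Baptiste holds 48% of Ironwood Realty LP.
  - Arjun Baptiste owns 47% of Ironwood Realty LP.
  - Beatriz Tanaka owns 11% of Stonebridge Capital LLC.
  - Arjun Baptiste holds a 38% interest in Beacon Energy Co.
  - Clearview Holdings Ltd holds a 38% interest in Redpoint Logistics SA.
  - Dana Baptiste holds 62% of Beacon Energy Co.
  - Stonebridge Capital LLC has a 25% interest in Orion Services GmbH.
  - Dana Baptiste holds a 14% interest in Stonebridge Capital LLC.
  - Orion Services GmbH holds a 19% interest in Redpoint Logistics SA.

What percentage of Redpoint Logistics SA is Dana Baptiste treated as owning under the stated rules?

By sibling attribution (R1), Dana Baptiste is treated as also owning Arjun Baptiste's interest in Ironwood Realty LP, giving 48% + 47% = 95%.
By sibling attribution (R1), Dana Baptiste is treated as also owning Arjun Baptiste's interest in Beacon Energy Co, giving 62% + 38% = 100%.
Chain via Ironwood Realty LP → Clearview Holdings Ltd (R3): 95% × 43% × 38% = 15.523% of Redpoint Logistics SA.
Chain via Stonebridge Capital LLC → Orion Services GmbH (R3): 14% × 25% × 19% = 0.665% of Redpoint Logistics SA.
Chain via Beacon Energy Co. → Northgate Industries Corp. (R3): 100% × 88% × 24% = 21.12% of Redpoint Logistics SA.
Aggregating (R2): 15.523% + 0.665% + 21.12% = 37.308%.

37.308%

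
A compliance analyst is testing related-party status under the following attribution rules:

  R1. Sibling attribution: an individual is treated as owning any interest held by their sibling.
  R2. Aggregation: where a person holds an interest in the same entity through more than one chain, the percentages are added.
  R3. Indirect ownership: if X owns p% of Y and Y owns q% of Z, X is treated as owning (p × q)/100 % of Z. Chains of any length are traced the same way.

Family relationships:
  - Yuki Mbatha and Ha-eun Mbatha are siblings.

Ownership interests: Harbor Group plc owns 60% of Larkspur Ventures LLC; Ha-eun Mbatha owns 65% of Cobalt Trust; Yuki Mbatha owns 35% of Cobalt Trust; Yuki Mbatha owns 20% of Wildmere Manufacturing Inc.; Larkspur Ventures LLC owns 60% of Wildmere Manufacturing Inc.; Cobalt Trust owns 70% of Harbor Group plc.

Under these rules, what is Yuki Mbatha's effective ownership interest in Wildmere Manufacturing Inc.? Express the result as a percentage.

By sibling attribution (R1), Yuki Mbatha is treated as also owning Ha-eun Mbatha's interest in Cobalt Trust, giving 35% + 65% = 100%.
Chain via Cobalt Trust → Harbor Group plc → Larkspur Ventures LLC (R3): 100% × 70% × 60% × 60% = 25.2% of Wildmere Manufacturing Inc.
Direct interest in Wildmere Manufacturing Inc: 20%.
Aggregating (R2): 25.2% + 20% = 45.2%.

45.2%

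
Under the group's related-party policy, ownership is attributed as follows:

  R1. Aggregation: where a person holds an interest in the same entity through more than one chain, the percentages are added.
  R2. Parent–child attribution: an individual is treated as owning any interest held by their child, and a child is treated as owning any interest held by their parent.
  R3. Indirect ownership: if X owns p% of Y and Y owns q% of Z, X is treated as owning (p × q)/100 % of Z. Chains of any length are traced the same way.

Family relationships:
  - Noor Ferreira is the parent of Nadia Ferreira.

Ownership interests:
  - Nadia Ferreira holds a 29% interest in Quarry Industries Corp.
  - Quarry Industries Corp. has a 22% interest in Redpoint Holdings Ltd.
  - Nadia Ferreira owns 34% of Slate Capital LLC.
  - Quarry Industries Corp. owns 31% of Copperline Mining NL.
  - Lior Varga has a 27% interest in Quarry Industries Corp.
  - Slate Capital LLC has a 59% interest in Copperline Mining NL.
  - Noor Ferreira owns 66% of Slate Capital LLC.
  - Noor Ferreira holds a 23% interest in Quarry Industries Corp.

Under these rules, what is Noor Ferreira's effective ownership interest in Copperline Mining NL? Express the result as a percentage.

By parent–child attribution (R2), Noor Ferreira is treated as also owning Nadia Ferreira's interest in Slate Capital LLC, giving 66% + 34% = 100%.
By parent–child attribution (R2), Noor Ferreira is treated as also owning Nadia Ferreira's interest in Quarry Industries Corp, giving 23% + 29% = 52%.
Chain via Slate Capital LLC (R3): 100% × 59% = 59% of Copperline Mining NL.
Chain via Quarry Industries Corp. (R3): 52% × 31% = 16.12% of Copperline Mining NL.
Aggregating (R1): 59% + 16.12% = 75.12%.

75.12%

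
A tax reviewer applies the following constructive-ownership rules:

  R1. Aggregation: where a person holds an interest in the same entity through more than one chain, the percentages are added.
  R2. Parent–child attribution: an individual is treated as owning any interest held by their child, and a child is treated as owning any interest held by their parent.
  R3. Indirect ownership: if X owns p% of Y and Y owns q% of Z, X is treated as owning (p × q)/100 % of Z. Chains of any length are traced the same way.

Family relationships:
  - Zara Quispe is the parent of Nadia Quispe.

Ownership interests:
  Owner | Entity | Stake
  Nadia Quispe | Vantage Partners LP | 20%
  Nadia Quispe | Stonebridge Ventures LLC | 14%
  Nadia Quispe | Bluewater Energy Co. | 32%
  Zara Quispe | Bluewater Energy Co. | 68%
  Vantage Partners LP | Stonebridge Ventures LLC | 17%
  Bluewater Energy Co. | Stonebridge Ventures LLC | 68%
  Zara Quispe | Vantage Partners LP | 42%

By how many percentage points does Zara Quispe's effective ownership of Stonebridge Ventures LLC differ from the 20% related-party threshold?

By parent–child attribution (R2), Zara Quispe is treated as also owning Nadia Quispe's interest in Vantage Partners LP, giving 42% + 20% = 62%.
By parent–child attribution (R2), Zara Quispe is treated as also owning Nadia Quispe's interest in Bluewater Energy Co, giving 68% + 32% = 100%.
By parent–child attribution (R2), Zara Quispe is treated as owning Nadia Quispe's 14% interest in Stonebridge Ventures LLC.
Chain via Vantage Partners LP (R3): 62% × 17% = 10.54% of Stonebridge Ventures LLC.
Chain via Bluewater Energy Co. (R3): 100% × 68% = 68% of Stonebridge Ventures LLC.
Direct interest in Stonebridge Ventures LLC: 14%.
Aggregating (R1): 10.54% + 68% + 14% = 92.54%.
92.54% exceeds the 20% threshold by 72.54 percentage points.

72.54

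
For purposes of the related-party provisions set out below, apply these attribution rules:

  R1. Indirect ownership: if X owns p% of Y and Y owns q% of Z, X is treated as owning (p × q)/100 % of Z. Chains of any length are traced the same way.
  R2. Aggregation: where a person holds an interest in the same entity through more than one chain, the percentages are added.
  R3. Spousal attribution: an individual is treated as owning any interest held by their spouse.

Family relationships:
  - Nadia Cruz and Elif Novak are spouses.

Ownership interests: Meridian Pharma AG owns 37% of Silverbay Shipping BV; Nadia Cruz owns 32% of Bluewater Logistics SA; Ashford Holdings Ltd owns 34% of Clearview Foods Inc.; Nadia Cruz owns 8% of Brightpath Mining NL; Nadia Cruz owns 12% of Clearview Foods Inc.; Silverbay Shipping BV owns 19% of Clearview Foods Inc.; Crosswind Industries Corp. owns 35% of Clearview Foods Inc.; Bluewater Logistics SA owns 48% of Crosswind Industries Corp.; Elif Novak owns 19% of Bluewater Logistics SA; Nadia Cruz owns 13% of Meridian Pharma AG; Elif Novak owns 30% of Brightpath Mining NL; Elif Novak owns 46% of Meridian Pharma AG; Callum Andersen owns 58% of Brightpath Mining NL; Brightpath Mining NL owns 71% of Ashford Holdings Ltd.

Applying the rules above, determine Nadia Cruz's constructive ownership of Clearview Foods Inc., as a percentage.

By spousal attribution (R3), Nadia Cruz is treated as also owning Elif Novak's interest in Brightpath Mining NL, giving 8% + 30% = 38%.
By spousal attribution (R3), Nadia Cruz is treated as also owning Elif Novak's interest in Meridian Pharma AG, giving 13% + 46% = 59%.
By spousal attribution (R3), Nadia Cruz is treated as also owning Elif Novak's interest in Bluewater Logistics SA, giving 32% + 19% = 51%.
Chain via Brightpath Mining NL → Ashford Holdings Ltd (R1): 38% × 71% × 34% = 9.1732% of Clearview Foods Inc.
Chain via Meridian Pharma AG → Silverbay Shipping BV (R1): 59% × 37% × 19% = 4.1477% of Clearview Foods Inc.
Chain via Bluewater Logistics SA → Crosswind Industries Corp. (R1): 51% × 48% × 35% = 8.568% of Clearview Foods Inc.
Direct interest in Clearview Foods Inc: 12%.
Aggregating (R2): 9.1732% + 4.1477% + 8.568% + 12% = 33.8889%.

33.8889%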